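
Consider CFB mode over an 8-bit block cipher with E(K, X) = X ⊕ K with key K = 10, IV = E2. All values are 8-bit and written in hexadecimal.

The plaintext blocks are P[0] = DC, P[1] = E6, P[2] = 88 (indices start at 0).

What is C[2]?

CFB encryption: C_i = P_i ⊕ E(K, C_{i−1}), with C_{−1} = IV.
C[0]: E(K, E2) = F2; DC ⊕ F2 = 2E.
C[1]: E(K, 2E) = 3E; E6 ⊕ 3E = D8.
C[2]: E(K, D8) = C8; 88 ⊕ C8 = 40.

C[2] = 40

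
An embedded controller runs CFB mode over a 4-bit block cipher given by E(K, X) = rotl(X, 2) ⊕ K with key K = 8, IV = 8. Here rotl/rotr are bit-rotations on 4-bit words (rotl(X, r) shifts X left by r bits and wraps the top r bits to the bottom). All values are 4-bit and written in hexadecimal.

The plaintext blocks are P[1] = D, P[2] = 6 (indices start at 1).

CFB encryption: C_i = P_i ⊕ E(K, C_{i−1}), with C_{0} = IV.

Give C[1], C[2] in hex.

C[1] = 7, C[2] = 3

C[1]: E(K, 8) = A; D ⊕ A = 7.
C[2]: E(K, 7) = 5; 6 ⊕ 5 = 3.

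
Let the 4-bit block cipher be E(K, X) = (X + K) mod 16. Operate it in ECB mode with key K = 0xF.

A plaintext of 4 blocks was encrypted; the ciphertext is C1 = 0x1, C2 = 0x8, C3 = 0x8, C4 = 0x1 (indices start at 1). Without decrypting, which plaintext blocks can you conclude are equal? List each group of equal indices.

P1 = P4; P2 = P3

ECB encrypts each block independently with the same key, so equal ciphertext blocks imply equal plaintext blocks.
C1 = C4 = 0x1, so P1 = P4.
C2 = C3 = 0x8, so P2 = P3.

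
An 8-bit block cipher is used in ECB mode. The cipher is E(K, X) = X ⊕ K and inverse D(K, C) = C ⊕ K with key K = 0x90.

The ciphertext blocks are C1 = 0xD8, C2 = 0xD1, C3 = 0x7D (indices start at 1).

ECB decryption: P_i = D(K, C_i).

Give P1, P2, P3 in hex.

P1: D(K, 0xD8) = 0x48.
P2: D(K, 0xD1) = 0x41.
P3: D(K, 0x7D) = 0xED.

P1 = 0x48, P2 = 0x41, P3 = 0xED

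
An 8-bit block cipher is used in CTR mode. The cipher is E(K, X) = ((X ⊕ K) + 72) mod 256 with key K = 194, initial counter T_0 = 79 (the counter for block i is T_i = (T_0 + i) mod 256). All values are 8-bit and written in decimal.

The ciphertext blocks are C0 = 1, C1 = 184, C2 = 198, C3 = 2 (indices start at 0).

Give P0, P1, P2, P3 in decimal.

P0 = 212, P1 = 98, P2 = 29, P3 = 218

CTR decryption: S_i = E(K, T_i) where T_i is the counter for block i; P_i = C_i ⊕ S_i.
P0: T = 79, S = E(K, T) = 213; 1 ⊕ 213 = 212.
P1: T = 80, S = E(K, T) = 218; 184 ⊕ 218 = 98.
P2: T = 81, S = E(K, T) = 219; 198 ⊕ 219 = 29.
P3: T = 82, S = E(K, T) = 216; 2 ⊕ 216 = 218.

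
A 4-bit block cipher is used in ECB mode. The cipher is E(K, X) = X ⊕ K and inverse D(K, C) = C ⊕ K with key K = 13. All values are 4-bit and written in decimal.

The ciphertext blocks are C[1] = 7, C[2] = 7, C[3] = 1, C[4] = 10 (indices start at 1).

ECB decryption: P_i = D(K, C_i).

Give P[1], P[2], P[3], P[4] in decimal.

P[1]: D(K, 7) = 10.
P[2]: D(K, 7) = 10.
P[3]: D(K, 1) = 12.
P[4]: D(K, 10) = 7.

P[1] = 10, P[2] = 10, P[3] = 12, P[4] = 7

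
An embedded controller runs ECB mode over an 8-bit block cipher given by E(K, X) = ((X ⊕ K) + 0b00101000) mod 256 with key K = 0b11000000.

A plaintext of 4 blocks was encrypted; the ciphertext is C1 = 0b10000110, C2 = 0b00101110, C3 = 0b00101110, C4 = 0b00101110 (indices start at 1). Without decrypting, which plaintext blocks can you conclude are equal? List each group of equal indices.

P2 = P3 = P4

ECB encrypts each block independently with the same key, so equal ciphertext blocks imply equal plaintext blocks.
C2 = C3 = C4 = 0b00101110, so P2 = P3 = P4.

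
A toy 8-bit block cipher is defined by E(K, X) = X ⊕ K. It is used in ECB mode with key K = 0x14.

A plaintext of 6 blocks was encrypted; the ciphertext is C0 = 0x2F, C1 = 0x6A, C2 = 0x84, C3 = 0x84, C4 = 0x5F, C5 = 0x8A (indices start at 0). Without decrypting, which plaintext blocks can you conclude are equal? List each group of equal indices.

ECB encrypts each block independently with the same key, so equal ciphertext blocks imply equal plaintext blocks.
C2 = C3 = 0x84, so P2 = P3.

P2 = P3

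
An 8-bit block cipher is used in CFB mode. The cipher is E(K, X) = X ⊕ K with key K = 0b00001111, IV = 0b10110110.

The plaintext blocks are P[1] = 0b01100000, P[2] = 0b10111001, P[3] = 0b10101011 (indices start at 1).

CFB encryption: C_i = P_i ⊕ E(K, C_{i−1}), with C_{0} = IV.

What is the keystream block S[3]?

0b01100000

C[1]: E(K, 0b10110110) = 0b10111001; 0b01100000 ⊕ 0b10111001 = 0b11011001.
C[2]: E(K, 0b11011001) = 0b11010110; 0b10111001 ⊕ 0b11010110 = 0b01101111.
C[3]: E(K, 0b01101111) = 0b01100000; 0b10101011 ⊕ 0b01100000 = 0b11001011.
So S[3] = 0b01100000.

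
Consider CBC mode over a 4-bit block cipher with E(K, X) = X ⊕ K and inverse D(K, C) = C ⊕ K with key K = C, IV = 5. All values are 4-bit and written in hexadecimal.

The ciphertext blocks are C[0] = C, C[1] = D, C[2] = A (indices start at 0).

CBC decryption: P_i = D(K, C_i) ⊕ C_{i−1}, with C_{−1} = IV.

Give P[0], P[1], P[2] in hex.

P[0]: D(K, C) = 0; 0 ⊕ 5 = 5.
P[1]: D(K, D) = 1; 1 ⊕ C = D.
P[2]: D(K, A) = 6; 6 ⊕ D = B.

P[0] = 5, P[1] = D, P[2] = B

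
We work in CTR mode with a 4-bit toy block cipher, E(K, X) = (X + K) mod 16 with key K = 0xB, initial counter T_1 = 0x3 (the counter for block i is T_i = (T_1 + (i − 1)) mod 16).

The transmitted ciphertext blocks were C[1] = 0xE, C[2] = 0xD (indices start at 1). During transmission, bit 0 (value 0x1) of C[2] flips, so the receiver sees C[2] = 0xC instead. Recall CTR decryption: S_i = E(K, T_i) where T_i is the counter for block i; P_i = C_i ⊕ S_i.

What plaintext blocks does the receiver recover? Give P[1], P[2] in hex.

Only C[2] changed, to 0xC. In CTR, a change in C_i flips the same bit in P_i only; the keystream is unaffected. Decrypting the received ciphertext:
P[1]: T = 0x3, S = E(K, T) = 0xE; 0xE ⊕ 0xE = 0x0.
P[2]: T = 0x4, S = E(K, T) = 0xF; 0xC ⊕ 0xF = 0x3.
Blocks that differ from the original plaintext: P[2].

P[1] = 0x0, P[2] = 0x3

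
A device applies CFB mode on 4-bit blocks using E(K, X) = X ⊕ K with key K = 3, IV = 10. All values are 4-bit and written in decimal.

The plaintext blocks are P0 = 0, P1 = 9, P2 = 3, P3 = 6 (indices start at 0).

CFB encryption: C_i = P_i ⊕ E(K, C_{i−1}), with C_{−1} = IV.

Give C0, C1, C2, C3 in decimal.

C0: E(K, 10) = 9; 0 ⊕ 9 = 9.
C1: E(K, 9) = 10; 9 ⊕ 10 = 3.
C2: E(K, 3) = 0; 3 ⊕ 0 = 3.
C3: E(K, 3) = 0; 6 ⊕ 0 = 6.

C0 = 9, C1 = 3, C2 = 3, C3 = 6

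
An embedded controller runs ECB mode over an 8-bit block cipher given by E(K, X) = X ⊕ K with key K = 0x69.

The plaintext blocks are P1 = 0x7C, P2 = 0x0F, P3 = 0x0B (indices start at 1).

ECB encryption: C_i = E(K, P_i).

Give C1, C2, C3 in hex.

C1: E(K, 0x7C) = 0x15.
C2: E(K, 0x0F) = 0x66.
C3: E(K, 0x0B) = 0x62.

C1 = 0x15, C2 = 0x66, C3 = 0x62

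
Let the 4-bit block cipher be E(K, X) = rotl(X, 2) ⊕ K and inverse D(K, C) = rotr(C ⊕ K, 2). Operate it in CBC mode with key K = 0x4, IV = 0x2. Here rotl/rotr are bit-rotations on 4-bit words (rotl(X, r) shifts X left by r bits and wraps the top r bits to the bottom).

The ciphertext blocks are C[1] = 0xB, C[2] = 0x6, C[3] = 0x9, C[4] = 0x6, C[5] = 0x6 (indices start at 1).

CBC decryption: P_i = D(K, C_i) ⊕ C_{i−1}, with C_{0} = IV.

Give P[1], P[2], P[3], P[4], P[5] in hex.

P[1] = 0xD, P[2] = 0x3, P[3] = 0x1, P[4] = 0x1, P[5] = 0xE

P[1]: D(K, 0xB) = 0xF; 0xF ⊕ 0x2 = 0xD.
P[2]: D(K, 0x6) = 0x8; 0x8 ⊕ 0xB = 0x3.
P[3]: D(K, 0x9) = 0x7; 0x7 ⊕ 0x6 = 0x1.
P[4]: D(K, 0x6) = 0x8; 0x8 ⊕ 0x9 = 0x1.
P[5]: D(K, 0x6) = 0x8; 0x8 ⊕ 0x6 = 0xE.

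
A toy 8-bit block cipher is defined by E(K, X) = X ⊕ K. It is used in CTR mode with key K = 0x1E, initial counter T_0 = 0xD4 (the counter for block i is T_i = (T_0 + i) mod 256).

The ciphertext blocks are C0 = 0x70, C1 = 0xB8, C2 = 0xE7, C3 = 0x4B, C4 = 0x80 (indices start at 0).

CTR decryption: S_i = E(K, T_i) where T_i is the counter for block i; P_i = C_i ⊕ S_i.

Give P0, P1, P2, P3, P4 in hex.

P0 = 0xBA, P1 = 0x73, P2 = 0x2F, P3 = 0x82, P4 = 0x46

P0: T = 0xD4, S = E(K, T) = 0xCA; 0x70 ⊕ 0xCA = 0xBA.
P1: T = 0xD5, S = E(K, T) = 0xCB; 0xB8 ⊕ 0xCB = 0x73.
P2: T = 0xD6, S = E(K, T) = 0xC8; 0xE7 ⊕ 0xC8 = 0x2F.
P3: T = 0xD7, S = E(K, T) = 0xC9; 0x4B ⊕ 0xC9 = 0x82.
P4: T = 0xD8, S = E(K, T) = 0xC6; 0x80 ⊕ 0xC6 = 0x46.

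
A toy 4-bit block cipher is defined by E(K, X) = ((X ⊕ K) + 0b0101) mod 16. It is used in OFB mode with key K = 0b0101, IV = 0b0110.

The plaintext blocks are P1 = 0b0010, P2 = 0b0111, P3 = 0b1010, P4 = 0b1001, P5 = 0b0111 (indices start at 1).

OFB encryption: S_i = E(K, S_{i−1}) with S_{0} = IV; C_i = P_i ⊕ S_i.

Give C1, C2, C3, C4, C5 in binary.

C1: S = E(K, 0b0110) = 0b1000; 0b0010 ⊕ 0b1000 = 0b1010.
C2: S = E(K, 0b1000) = 0b0010; 0b0111 ⊕ 0b0010 = 0b0101.
C3: S = E(K, 0b0010) = 0b1100; 0b1010 ⊕ 0b1100 = 0b0110.
C4: S = E(K, 0b1100) = 0b1110; 0b1001 ⊕ 0b1110 = 0b0111.
C5: S = E(K, 0b1110) = 0b0000; 0b0111 ⊕ 0b0000 = 0b0111.

C1 = 0b1010, C2 = 0b0101, C3 = 0b0110, C4 = 0b0111, C5 = 0b0111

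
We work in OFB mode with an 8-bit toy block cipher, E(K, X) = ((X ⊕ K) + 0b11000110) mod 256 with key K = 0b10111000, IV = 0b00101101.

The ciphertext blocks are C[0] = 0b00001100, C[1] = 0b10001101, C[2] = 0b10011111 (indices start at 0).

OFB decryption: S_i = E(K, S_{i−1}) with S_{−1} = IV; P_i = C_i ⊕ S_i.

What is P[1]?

P[0]: S = E(K, 0b00101101) = 0b01011011; 0b00001100 ⊕ 0b01011011 = 0b01010111.
P[1]: S = E(K, 0b01011011) = 0b10101001; 0b10001101 ⊕ 0b10101001 = 0b00100100.

P[1] = 0b00100100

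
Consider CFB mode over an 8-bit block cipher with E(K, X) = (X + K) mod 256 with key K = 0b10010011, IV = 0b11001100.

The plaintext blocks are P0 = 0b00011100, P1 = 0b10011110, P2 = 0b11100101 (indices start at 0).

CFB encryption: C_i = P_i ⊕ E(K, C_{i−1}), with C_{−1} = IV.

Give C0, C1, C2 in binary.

C0 = 0b01000011, C1 = 0b01001000, C2 = 0b00111110

C0: E(K, 0b11001100) = 0b01011111; 0b00011100 ⊕ 0b01011111 = 0b01000011.
C1: E(K, 0b01000011) = 0b11010110; 0b10011110 ⊕ 0b11010110 = 0b01001000.
C2: E(K, 0b01001000) = 0b11011011; 0b11100101 ⊕ 0b11011011 = 0b00111110.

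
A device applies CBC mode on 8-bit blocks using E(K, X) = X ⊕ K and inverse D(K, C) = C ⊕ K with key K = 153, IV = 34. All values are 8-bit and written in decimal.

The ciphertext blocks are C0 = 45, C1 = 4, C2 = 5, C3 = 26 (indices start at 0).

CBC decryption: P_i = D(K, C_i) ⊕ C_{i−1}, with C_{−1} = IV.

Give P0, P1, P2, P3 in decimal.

P0 = 150, P1 = 176, P2 = 152, P3 = 134

P0: D(K, 45) = 180; 180 ⊕ 34 = 150.
P1: D(K, 4) = 157; 157 ⊕ 45 = 176.
P2: D(K, 5) = 156; 156 ⊕ 4 = 152.
P3: D(K, 26) = 131; 131 ⊕ 5 = 134.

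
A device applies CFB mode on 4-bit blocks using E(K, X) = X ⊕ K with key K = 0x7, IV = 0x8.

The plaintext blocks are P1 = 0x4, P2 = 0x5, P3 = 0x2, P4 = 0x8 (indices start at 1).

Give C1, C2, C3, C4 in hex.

C1 = 0xB, C2 = 0x9, C3 = 0xC, C4 = 0x3

CFB encryption: C_i = P_i ⊕ E(K, C_{i−1}), with C_{0} = IV.
C1: E(K, 0x8) = 0xF; 0x4 ⊕ 0xF = 0xB.
C2: E(K, 0xB) = 0xC; 0x5 ⊕ 0xC = 0x9.
C3: E(K, 0x9) = 0xE; 0x2 ⊕ 0xE = 0xC.
C4: E(K, 0xC) = 0xB; 0x8 ⊕ 0xB = 0x3.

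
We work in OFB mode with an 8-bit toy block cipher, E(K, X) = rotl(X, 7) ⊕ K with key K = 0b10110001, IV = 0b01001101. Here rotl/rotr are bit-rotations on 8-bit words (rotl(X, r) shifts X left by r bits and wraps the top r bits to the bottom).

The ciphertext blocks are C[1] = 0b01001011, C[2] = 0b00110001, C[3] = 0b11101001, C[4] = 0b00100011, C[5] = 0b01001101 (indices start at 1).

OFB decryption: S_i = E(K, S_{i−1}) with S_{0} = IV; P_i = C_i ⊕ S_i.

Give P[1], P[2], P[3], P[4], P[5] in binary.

P[1]: S = E(K, 0b01001101) = 0b00010111; 0b01001011 ⊕ 0b00010111 = 0b01011100.
P[2]: S = E(K, 0b00010111) = 0b00111010; 0b00110001 ⊕ 0b00111010 = 0b00001011.
P[3]: S = E(K, 0b00111010) = 0b10101100; 0b11101001 ⊕ 0b10101100 = 0b01000101.
P[4]: S = E(K, 0b10101100) = 0b11100111; 0b00100011 ⊕ 0b11100111 = 0b11000100.
P[5]: S = E(K, 0b11100111) = 0b01000010; 0b01001101 ⊕ 0b01000010 = 0b00001111.

P[1] = 0b01011100, P[2] = 0b00001011, P[3] = 0b01000101, P[4] = 0b11000100, P[5] = 0b00001111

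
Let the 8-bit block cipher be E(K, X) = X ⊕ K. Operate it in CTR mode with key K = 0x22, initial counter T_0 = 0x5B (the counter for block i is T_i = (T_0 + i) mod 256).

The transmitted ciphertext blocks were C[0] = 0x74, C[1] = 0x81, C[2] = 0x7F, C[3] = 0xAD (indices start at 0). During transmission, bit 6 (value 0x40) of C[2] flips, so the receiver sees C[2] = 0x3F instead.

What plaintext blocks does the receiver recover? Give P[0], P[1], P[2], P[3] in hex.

CTR decryption: S_i = E(K, T_i) where T_i is the counter for block i; P_i = C_i ⊕ S_i.
Only C[2] changed, to 0x3F. In CTR, a change in C_i flips the same bit in P_i only; the keystream is unaffected. Decrypting the received ciphertext:
P[0]: T = 0x5B, S = E(K, T) = 0x79; 0x74 ⊕ 0x79 = 0x0D.
P[1]: T = 0x5C, S = E(K, T) = 0x7E; 0x81 ⊕ 0x7E = 0xFF.
P[2]: T = 0x5D, S = E(K, T) = 0x7F; 0x3F ⊕ 0x7F = 0x40.
P[3]: T = 0x5E, S = E(K, T) = 0x7C; 0xAD ⊕ 0x7C = 0xD1.
Blocks that differ from the original plaintext: P[2].

P[0] = 0x0D, P[1] = 0xFF, P[2] = 0x40, P[3] = 0xD1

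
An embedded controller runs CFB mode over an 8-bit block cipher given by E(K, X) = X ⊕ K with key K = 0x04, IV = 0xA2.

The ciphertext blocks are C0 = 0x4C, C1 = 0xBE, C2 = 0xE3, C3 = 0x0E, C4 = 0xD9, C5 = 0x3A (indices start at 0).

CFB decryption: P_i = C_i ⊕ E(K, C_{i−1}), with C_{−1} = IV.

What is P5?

P5: E(K, 0xD9) = 0xDD; 0x3A ⊕ 0xDD = 0xE7.

P5 = 0xE7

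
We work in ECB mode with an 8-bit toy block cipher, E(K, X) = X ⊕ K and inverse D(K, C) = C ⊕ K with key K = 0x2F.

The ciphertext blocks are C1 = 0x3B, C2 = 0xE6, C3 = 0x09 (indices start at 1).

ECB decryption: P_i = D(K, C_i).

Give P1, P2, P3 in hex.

P1: D(K, 0x3B) = 0x14.
P2: D(K, 0xE6) = 0xC9.
P3: D(K, 0x09) = 0x26.

P1 = 0x14, P2 = 0xC9, P3 = 0x26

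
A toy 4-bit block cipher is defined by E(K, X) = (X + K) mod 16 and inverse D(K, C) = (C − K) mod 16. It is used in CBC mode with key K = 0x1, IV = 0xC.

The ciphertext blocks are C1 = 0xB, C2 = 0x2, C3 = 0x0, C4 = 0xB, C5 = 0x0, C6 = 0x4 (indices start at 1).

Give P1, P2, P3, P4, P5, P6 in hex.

P1 = 0x6, P2 = 0xA, P3 = 0xD, P4 = 0xA, P5 = 0x4, P6 = 0x3

CBC decryption: P_i = D(K, C_i) ⊕ C_{i−1}, with C_{0} = IV.
P1: D(K, 0xB) = 0xA; 0xA ⊕ 0xC = 0x6.
P2: D(K, 0x2) = 0x1; 0x1 ⊕ 0xB = 0xA.
P3: D(K, 0x0) = 0xF; 0xF ⊕ 0x2 = 0xD.
P4: D(K, 0xB) = 0xA; 0xA ⊕ 0x0 = 0xA.
P5: D(K, 0x0) = 0xF; 0xF ⊕ 0xB = 0x4.
P6: D(K, 0x4) = 0x3; 0x3 ⊕ 0x0 = 0x3.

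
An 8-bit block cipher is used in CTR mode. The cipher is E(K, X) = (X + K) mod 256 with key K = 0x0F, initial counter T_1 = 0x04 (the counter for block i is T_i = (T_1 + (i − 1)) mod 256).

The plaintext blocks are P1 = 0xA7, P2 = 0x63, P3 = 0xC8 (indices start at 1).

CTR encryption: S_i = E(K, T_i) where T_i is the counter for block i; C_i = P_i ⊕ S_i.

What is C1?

C1: T = 0x04, S = E(K, T) = 0x13; 0xA7 ⊕ 0x13 = 0xB4.

C1 = 0xB4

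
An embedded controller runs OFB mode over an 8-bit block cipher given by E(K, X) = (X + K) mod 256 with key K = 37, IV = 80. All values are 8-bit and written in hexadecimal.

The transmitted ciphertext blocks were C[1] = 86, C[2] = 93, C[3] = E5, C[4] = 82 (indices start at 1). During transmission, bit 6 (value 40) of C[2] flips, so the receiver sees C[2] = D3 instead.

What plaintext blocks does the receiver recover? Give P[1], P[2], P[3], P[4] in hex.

P[1] = 31, P[2] = 3D, P[3] = C0, P[4] = DE

OFB decryption: S_i = E(K, S_{i−1}) with S_{0} = IV; P_i = C_i ⊕ S_i.
Only C[2] changed, to D3. In OFB, a change in C_i flips the same bit in P_i only; the keystream is unaffected. Decrypting the received ciphertext:
P[1]: S = E(K, 80) = B7; 86 ⊕ B7 = 31.
P[2]: S = E(K, B7) = EE; D3 ⊕ EE = 3D.
P[3]: S = E(K, EE) = 25; E5 ⊕ 25 = C0.
P[4]: S = E(K, 25) = 5C; 82 ⊕ 5C = DE.
Blocks that differ from the original plaintext: P[2].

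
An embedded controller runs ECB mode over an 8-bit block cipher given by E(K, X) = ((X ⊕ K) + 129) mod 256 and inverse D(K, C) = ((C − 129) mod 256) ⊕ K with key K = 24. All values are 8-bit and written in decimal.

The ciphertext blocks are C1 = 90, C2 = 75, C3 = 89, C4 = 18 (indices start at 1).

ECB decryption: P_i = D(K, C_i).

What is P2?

P2 = 210

P2: D(K, 75) = 210.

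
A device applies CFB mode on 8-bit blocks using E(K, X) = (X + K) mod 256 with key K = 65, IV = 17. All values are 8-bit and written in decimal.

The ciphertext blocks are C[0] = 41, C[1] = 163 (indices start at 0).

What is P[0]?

CFB decryption: P_i = C_i ⊕ E(K, C_{i−1}), with C_{−1} = IV.
P[0]: E(K, 17) = 82; 41 ⊕ 82 = 123.

P[0] = 123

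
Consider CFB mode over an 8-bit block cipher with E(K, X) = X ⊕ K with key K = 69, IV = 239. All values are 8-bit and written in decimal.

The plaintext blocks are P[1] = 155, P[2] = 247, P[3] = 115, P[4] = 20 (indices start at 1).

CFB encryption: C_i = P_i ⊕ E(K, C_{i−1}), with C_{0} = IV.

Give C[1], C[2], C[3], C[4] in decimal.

C[1] = 49, C[2] = 131, C[3] = 181, C[4] = 228

C[1]: E(K, 239) = 170; 155 ⊕ 170 = 49.
C[2]: E(K, 49) = 116; 247 ⊕ 116 = 131.
C[3]: E(K, 131) = 198; 115 ⊕ 198 = 181.
C[4]: E(K, 181) = 240; 20 ⊕ 240 = 228.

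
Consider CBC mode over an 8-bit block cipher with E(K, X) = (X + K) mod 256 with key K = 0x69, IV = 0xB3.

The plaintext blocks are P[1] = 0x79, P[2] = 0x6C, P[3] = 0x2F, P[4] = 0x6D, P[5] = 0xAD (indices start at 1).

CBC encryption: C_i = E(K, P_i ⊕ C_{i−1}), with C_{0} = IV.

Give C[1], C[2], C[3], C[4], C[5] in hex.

C[1] = 0x33, C[2] = 0xC8, C[3] = 0x50, C[4] = 0xA6, C[5] = 0x74

C[1]: P[1] ⊕ 0xB3 = 0xCA; E(K, 0xCA) = 0x33.
C[2]: P[2] ⊕ 0x33 = 0x5F; E(K, 0x5F) = 0xC8.
C[3]: P[3] ⊕ 0xC8 = 0xE7; E(K, 0xE7) = 0x50.
C[4]: P[4] ⊕ 0x50 = 0x3D; E(K, 0x3D) = 0xA6.
C[5]: P[5] ⊕ 0xA6 = 0x0B; E(K, 0x0B) = 0x74.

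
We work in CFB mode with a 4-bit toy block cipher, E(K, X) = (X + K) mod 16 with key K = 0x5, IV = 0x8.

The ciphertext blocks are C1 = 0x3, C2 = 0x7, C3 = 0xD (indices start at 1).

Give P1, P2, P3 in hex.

CFB decryption: P_i = C_i ⊕ E(K, C_{i−1}), with C_{0} = IV.
P1: E(K, 0x8) = 0xD; 0x3 ⊕ 0xD = 0xE.
P2: E(K, 0x3) = 0x8; 0x7 ⊕ 0x8 = 0xF.
P3: E(K, 0x7) = 0xC; 0xD ⊕ 0xC = 0x1.

P1 = 0xE, P2 = 0xF, P3 = 0x1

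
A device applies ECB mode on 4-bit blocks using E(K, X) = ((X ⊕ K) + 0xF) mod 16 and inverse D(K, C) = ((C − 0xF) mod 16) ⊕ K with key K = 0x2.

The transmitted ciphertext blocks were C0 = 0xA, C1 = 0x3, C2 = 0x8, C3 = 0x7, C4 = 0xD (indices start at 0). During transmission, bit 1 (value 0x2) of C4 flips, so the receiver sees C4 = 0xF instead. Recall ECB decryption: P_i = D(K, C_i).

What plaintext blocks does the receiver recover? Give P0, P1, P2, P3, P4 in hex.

P0 = 0x9, P1 = 0x6, P2 = 0xB, P3 = 0xA, P4 = 0x2

Only C4 changed, to 0xF. In ECB, a change in C_i affects only P_i. Decrypting the received ciphertext:
P0: D(K, 0xA) = 0x9.
P1: D(K, 0x3) = 0x6.
P2: D(K, 0x8) = 0xB.
P3: D(K, 0x7) = 0xA.
P4: D(K, 0xF) = 0x2.
Blocks that differ from the original plaintext: P4.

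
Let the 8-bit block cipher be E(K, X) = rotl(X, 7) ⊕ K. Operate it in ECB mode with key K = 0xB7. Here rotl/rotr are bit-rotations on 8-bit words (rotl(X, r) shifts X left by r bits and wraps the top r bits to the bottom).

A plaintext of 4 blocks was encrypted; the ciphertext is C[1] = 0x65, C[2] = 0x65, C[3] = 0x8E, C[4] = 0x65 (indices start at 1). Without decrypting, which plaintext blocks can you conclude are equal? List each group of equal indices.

ECB encrypts each block independently with the same key, so equal ciphertext blocks imply equal plaintext blocks.
C[1] = C[2] = C[4] = 0x65, so P[1] = P[2] = P[4].

P[1] = P[2] = P[4]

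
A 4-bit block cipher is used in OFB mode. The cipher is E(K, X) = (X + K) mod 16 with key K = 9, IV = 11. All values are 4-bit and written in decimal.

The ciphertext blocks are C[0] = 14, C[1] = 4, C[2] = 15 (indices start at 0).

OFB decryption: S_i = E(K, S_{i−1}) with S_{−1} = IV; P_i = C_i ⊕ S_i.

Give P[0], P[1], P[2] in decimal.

P[0]: S = E(K, 11) = 4; 14 ⊕ 4 = 10.
P[1]: S = E(K, 4) = 13; 4 ⊕ 13 = 9.
P[2]: S = E(K, 13) = 6; 15 ⊕ 6 = 9.

P[0] = 10, P[1] = 9, P[2] = 9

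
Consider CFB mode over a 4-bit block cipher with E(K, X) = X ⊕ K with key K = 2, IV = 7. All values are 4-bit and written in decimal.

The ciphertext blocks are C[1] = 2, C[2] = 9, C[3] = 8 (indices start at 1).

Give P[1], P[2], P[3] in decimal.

CFB decryption: P_i = C_i ⊕ E(K, C_{i−1}), with C_{0} = IV.
P[1]: E(K, 7) = 5; 2 ⊕ 5 = 7.
P[2]: E(K, 2) = 0; 9 ⊕ 0 = 9.
P[3]: E(K, 9) = 11; 8 ⊕ 11 = 3.

P[1] = 7, P[2] = 9, P[3] = 3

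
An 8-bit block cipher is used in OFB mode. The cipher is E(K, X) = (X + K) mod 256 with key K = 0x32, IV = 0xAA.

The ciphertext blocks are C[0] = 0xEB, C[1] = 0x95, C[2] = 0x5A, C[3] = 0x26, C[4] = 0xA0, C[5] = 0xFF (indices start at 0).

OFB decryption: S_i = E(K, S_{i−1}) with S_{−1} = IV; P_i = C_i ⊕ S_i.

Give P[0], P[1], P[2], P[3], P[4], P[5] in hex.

P[0] = 0x37, P[1] = 0x9B, P[2] = 0x1A, P[3] = 0x54, P[4] = 0x04, P[5] = 0x29

P[0]: S = E(K, 0xAA) = 0xDC; 0xEB ⊕ 0xDC = 0x37.
P[1]: S = E(K, 0xDC) = 0x0E; 0x95 ⊕ 0x0E = 0x9B.
P[2]: S = E(K, 0x0E) = 0x40; 0x5A ⊕ 0x40 = 0x1A.
P[3]: S = E(K, 0x40) = 0x72; 0x26 ⊕ 0x72 = 0x54.
P[4]: S = E(K, 0x72) = 0xA4; 0xA0 ⊕ 0xA4 = 0x04.
P[5]: S = E(K, 0xA4) = 0xD6; 0xFF ⊕ 0xD6 = 0x29.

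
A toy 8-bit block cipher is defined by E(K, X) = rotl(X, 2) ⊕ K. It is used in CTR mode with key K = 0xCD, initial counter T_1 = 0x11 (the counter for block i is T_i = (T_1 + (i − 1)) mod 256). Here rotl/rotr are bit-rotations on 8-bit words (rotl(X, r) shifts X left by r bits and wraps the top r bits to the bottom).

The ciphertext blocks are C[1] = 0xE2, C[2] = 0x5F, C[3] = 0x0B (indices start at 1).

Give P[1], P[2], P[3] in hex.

P[1] = 0x6B, P[2] = 0xDA, P[3] = 0x8A

CTR decryption: S_i = E(K, T_i) where T_i is the counter for block i; P_i = C_i ⊕ S_i.
P[1]: T = 0x11, S = E(K, T) = 0x89; 0xE2 ⊕ 0x89 = 0x6B.
P[2]: T = 0x12, S = E(K, T) = 0x85; 0x5F ⊕ 0x85 = 0xDA.
P[3]: T = 0x13, S = E(K, T) = 0x81; 0x0B ⊕ 0x81 = 0x8A.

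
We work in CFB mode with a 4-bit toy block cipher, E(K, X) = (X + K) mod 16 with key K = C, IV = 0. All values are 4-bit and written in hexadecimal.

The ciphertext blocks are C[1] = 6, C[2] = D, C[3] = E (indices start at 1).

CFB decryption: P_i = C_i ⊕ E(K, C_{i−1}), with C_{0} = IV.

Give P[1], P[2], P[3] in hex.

P[1] = A, P[2] = F, P[3] = 7

P[1]: E(K, 0) = C; 6 ⊕ C = A.
P[2]: E(K, 6) = 2; D ⊕ 2 = F.
P[3]: E(K, D) = 9; E ⊕ 9 = 7.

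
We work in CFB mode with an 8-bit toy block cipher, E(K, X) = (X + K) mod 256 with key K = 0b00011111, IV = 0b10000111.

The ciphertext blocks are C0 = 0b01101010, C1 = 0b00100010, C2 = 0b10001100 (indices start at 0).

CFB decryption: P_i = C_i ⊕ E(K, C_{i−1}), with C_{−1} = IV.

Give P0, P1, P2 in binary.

P0: E(K, 0b10000111) = 0b10100110; 0b01101010 ⊕ 0b10100110 = 0b11001100.
P1: E(K, 0b01101010) = 0b10001001; 0b00100010 ⊕ 0b10001001 = 0b10101011.
P2: E(K, 0b00100010) = 0b01000001; 0b10001100 ⊕ 0b01000001 = 0b11001101.

P0 = 0b11001100, P1 = 0b10101011, P2 = 0b11001101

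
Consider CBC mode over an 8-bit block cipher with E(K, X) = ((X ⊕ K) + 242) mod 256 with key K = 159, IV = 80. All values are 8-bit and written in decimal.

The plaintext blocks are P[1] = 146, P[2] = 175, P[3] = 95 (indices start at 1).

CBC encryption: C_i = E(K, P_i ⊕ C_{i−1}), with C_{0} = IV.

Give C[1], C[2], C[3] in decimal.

C[1] = 79, C[2] = 113, C[3] = 163

C[1]: P[1] ⊕ 80 = 194; E(K, 194) = 79.
C[2]: P[2] ⊕ 79 = 224; E(K, 224) = 113.
C[3]: P[3] ⊕ 113 = 46; E(K, 46) = 163.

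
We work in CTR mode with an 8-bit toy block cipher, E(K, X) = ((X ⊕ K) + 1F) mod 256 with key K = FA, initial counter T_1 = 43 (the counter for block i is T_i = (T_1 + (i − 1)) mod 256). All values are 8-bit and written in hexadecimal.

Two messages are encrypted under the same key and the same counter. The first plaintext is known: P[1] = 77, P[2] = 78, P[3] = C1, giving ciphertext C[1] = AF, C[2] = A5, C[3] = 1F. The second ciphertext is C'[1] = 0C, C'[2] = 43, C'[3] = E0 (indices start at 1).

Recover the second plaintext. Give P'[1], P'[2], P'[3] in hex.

P'[1] = D4, P'[2] = 9E, P'[3] = 3E

In CTR with a reused counter, both messages share the same keystream S_i, so C_i ⊕ C'_i = P_i ⊕ P'_i and thus P'_i = P_i ⊕ C_i ⊕ C'_i.
P'[1]: 77 ⊕ AF ⊕ 0C = D4.
P'[2]: 78 ⊕ A5 ⊕ 43 = 9E.
P'[3]: C1 ⊕ 1F ⊕ E0 = 3E.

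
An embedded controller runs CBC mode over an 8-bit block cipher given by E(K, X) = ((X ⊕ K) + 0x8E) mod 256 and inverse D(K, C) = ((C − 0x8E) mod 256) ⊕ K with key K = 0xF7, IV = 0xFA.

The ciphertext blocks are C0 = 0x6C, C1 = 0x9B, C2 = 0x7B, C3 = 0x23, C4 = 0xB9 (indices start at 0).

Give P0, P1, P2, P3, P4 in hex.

CBC decryption: P_i = D(K, C_i) ⊕ C_{i−1}, with C_{−1} = IV.
P0: D(K, 0x6C) = 0x29; 0x29 ⊕ 0xFA = 0xD3.
P1: D(K, 0x9B) = 0xFA; 0xFA ⊕ 0x6C = 0x96.
P2: D(K, 0x7B) = 0x1A; 0x1A ⊕ 0x9B = 0x81.
P3: D(K, 0x23) = 0x62; 0x62 ⊕ 0x7B = 0x19.
P4: D(K, 0xB9) = 0xDC; 0xDC ⊕ 0x23 = 0xFF.

P0 = 0xD3, P1 = 0x96, P2 = 0x81, P3 = 0x19, P4 = 0xFF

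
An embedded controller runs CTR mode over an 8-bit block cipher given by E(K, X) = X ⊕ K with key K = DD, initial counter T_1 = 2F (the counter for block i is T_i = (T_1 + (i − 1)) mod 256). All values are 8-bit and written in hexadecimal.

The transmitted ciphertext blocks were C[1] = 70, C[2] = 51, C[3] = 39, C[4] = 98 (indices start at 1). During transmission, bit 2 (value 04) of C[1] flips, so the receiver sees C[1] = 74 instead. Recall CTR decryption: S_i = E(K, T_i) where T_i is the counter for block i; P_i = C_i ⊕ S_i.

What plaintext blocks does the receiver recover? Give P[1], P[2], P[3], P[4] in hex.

Only C[1] changed, to 74. In CTR, a change in C_i flips the same bit in P_i only; the keystream is unaffected. Decrypting the received ciphertext:
P[1]: T = 2F, S = E(K, T) = F2; 74 ⊕ F2 = 86.
P[2]: T = 30, S = E(K, T) = ED; 51 ⊕ ED = BC.
P[3]: T = 31, S = E(K, T) = EC; 39 ⊕ EC = D5.
P[4]: T = 32, S = E(K, T) = EF; 98 ⊕ EF = 77.
Blocks that differ from the original plaintext: P[1].

P[1] = 86, P[2] = BC, P[3] = D5, P[4] = 77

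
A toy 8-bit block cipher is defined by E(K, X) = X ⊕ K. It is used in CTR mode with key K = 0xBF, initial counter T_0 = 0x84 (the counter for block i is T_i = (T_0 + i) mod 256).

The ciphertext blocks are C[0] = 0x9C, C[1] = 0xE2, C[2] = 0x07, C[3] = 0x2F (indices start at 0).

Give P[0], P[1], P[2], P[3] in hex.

P[0] = 0xA7, P[1] = 0xD8, P[2] = 0x3E, P[3] = 0x17

CTR decryption: S_i = E(K, T_i) where T_i is the counter for block i; P_i = C_i ⊕ S_i.
P[0]: T = 0x84, S = E(K, T) = 0x3B; 0x9C ⊕ 0x3B = 0xA7.
P[1]: T = 0x85, S = E(K, T) = 0x3A; 0xE2 ⊕ 0x3A = 0xD8.
P[2]: T = 0x86, S = E(K, T) = 0x39; 0x07 ⊕ 0x39 = 0x3E.
P[3]: T = 0x87, S = E(K, T) = 0x38; 0x2F ⊕ 0x38 = 0x17.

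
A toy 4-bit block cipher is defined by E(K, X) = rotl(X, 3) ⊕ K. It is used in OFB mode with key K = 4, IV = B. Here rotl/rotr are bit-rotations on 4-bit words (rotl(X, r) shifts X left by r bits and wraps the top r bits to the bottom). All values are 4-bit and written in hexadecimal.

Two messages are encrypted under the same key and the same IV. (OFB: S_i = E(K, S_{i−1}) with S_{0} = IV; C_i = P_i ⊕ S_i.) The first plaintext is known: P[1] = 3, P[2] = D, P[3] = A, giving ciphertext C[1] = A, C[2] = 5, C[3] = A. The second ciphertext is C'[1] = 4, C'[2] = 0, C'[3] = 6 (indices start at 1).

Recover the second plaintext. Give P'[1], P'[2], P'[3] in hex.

P'[1] = D, P'[2] = 8, P'[3] = 6

In OFB with a reused IV, both messages share the same keystream S_i, so C_i ⊕ C'_i = P_i ⊕ P'_i and thus P'_i = P_i ⊕ C_i ⊕ C'_i.
P'[1]: 3 ⊕ A ⊕ 4 = D.
P'[2]: D ⊕ 5 ⊕ 0 = 8.
P'[3]: A ⊕ A ⊕ 6 = 6.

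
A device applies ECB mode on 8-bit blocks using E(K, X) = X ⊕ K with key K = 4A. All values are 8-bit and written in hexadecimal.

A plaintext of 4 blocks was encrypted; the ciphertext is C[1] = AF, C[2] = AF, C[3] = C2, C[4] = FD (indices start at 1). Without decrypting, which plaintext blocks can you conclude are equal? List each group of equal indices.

ECB encrypts each block independently with the same key, so equal ciphertext blocks imply equal plaintext blocks.
C[1] = C[2] = AF, so P[1] = P[2].

P[1] = P[2]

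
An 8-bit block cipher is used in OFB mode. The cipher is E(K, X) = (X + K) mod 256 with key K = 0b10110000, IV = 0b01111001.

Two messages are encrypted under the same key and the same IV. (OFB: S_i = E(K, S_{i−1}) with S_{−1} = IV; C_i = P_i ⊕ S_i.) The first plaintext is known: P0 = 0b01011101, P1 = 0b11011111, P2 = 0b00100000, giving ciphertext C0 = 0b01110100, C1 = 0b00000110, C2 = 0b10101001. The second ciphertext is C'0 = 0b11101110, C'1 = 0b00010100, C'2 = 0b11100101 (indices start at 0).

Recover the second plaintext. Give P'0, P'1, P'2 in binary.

P'0 = 0b11000111, P'1 = 0b11001101, P'2 = 0b01101100

In OFB with a reused IV, both messages share the same keystream S_i, so C_i ⊕ C'_i = P_i ⊕ P'_i and thus P'_i = P_i ⊕ C_i ⊕ C'_i.
P'0: 0b01011101 ⊕ 0b01110100 ⊕ 0b11101110 = 0b11000111.
P'1: 0b11011111 ⊕ 0b00000110 ⊕ 0b00010100 = 0b11001101.
P'2: 0b00100000 ⊕ 0b10101001 ⊕ 0b11100101 = 0b01101100.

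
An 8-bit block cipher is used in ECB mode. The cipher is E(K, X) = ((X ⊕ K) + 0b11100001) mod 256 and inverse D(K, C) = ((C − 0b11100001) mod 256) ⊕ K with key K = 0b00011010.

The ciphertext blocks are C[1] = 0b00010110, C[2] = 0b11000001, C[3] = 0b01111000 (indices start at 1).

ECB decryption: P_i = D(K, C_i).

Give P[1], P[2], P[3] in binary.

P[1]: D(K, 0b00010110) = 0b00101111.
P[2]: D(K, 0b11000001) = 0b11111010.
P[3]: D(K, 0b01111000) = 0b10001101.

P[1] = 0b00101111, P[2] = 0b11111010, P[3] = 0b10001101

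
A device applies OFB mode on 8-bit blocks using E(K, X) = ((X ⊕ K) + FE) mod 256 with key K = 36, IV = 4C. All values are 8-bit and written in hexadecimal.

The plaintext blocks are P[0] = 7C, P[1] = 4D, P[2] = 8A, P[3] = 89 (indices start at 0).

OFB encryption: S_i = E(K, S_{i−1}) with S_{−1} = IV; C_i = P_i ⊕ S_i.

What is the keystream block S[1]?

4C

C[0]: S = E(K, 4C) = 78; 7C ⊕ 78 = 04.
C[1]: S = E(K, 78) = 4C; 4D ⊕ 4C = 01.
So S[1] = 4C.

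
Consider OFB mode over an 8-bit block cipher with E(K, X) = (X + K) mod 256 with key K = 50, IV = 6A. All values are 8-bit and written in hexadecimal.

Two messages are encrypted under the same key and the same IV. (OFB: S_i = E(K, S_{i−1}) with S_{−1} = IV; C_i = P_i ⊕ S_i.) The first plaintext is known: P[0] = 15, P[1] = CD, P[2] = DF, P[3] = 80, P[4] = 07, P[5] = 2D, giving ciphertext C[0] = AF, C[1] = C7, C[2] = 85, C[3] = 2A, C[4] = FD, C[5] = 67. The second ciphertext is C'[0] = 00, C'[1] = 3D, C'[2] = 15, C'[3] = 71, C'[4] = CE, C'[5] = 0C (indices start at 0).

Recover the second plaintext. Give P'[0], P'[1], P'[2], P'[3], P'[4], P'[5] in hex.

P'[0] = BA, P'[1] = 37, P'[2] = 4F, P'[3] = DB, P'[4] = 34, P'[5] = 46

In OFB with a reused IV, both messages share the same keystream S_i, so C_i ⊕ C'_i = P_i ⊕ P'_i and thus P'_i = P_i ⊕ C_i ⊕ C'_i.
P'[0]: 15 ⊕ AF ⊕ 00 = BA.
P'[1]: CD ⊕ C7 ⊕ 3D = 37.
P'[2]: DF ⊕ 85 ⊕ 15 = 4F.
P'[3]: 80 ⊕ 2A ⊕ 71 = DB.
P'[4]: 07 ⊕ FD ⊕ CE = 34.
P'[5]: 2D ⊕ 67 ⊕ 0C = 46.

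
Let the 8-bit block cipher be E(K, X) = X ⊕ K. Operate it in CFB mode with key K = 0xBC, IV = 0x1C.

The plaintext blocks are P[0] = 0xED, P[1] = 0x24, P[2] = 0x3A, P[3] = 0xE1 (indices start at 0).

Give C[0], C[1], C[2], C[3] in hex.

C[0] = 0x4D, C[1] = 0xD5, C[2] = 0x53, C[3] = 0x0E

CFB encryption: C_i = P_i ⊕ E(K, C_{i−1}), with C_{−1} = IV.
C[0]: E(K, 0x1C) = 0xA0; 0xED ⊕ 0xA0 = 0x4D.
C[1]: E(K, 0x4D) = 0xF1; 0x24 ⊕ 0xF1 = 0xD5.
C[2]: E(K, 0xD5) = 0x69; 0x3A ⊕ 0x69 = 0x53.
C[3]: E(K, 0x53) = 0xEF; 0xE1 ⊕ 0xEF = 0x0E.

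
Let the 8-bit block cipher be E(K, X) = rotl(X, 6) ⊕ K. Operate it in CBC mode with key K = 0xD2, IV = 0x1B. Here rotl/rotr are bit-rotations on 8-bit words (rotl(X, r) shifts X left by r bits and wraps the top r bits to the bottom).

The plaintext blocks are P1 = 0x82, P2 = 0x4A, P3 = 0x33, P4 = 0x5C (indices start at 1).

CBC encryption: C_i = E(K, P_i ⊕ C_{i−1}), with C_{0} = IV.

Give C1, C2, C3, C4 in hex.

C1 = 0xB4, C2 = 0x6D, C3 = 0x45, C4 = 0x94

C1: P1 ⊕ 0x1B = 0x99; E(K, 0x99) = 0xB4.
C2: P2 ⊕ 0xB4 = 0xFE; E(K, 0xFE) = 0x6D.
C3: P3 ⊕ 0x6D = 0x5E; E(K, 0x5E) = 0x45.
C4: P4 ⊕ 0x45 = 0x19; E(K, 0x19) = 0x94.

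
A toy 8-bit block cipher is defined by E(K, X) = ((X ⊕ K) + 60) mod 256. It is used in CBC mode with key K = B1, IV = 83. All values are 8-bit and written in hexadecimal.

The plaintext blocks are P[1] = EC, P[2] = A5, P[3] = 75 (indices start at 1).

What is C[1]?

C[1] = 3E

CBC encryption: C_i = E(K, P_i ⊕ C_{i−1}), with C_{0} = IV.
C[1]: P[1] ⊕ 83 = 6F; E(K, 6F) = 3E.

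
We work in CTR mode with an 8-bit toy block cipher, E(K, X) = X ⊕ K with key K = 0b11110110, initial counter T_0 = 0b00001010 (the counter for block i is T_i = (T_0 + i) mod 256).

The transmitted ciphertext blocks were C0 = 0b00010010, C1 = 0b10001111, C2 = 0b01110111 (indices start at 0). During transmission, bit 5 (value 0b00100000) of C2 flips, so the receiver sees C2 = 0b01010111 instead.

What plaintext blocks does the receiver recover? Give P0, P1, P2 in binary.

P0 = 0b11101110, P1 = 0b01110010, P2 = 0b10101101

CTR decryption: S_i = E(K, T_i) where T_i is the counter for block i; P_i = C_i ⊕ S_i.
Only C2 changed, to 0b01010111. In CTR, a change in C_i flips the same bit in P_i only; the keystream is unaffected. Decrypting the received ciphertext:
P0: T = 0b00001010, S = E(K, T) = 0b11111100; 0b00010010 ⊕ 0b11111100 = 0b11101110.
P1: T = 0b00001011, S = E(K, T) = 0b11111101; 0b10001111 ⊕ 0b11111101 = 0b01110010.
P2: T = 0b00001100, S = E(K, T) = 0b11111010; 0b01010111 ⊕ 0b11111010 = 0b10101101.
Blocks that differ from the original plaintext: P2.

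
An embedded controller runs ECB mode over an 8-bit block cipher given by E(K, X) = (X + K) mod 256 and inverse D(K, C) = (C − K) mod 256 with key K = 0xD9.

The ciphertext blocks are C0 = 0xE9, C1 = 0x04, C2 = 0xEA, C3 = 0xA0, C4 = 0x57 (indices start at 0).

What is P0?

ECB decryption: P_i = D(K, C_i).
P0: D(K, 0xE9) = 0x10.

P0 = 0x10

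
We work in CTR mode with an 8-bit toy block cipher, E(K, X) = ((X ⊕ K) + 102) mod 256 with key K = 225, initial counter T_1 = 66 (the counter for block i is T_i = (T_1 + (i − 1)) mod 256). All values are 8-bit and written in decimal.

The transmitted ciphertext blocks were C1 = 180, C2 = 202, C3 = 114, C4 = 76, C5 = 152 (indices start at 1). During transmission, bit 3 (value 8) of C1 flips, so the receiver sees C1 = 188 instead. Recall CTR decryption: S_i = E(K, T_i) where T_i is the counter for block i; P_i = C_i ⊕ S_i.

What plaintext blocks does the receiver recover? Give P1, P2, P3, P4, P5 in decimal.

Only C1 changed, to 188. In CTR, a change in C_i flips the same bit in P_i only; the keystream is unaffected. Decrypting the received ciphertext:
P1: T = 66, S = E(K, T) = 9; 188 ⊕ 9 = 181.
P2: T = 67, S = E(K, T) = 8; 202 ⊕ 8 = 194.
P3: T = 68, S = E(K, T) = 11; 114 ⊕ 11 = 121.
P4: T = 69, S = E(K, T) = 10; 76 ⊕ 10 = 70.
P5: T = 70, S = E(K, T) = 13; 152 ⊕ 13 = 149.
Blocks that differ from the original plaintext: P1.

P1 = 181, P2 = 194, P3 = 121, P4 = 70, P5 = 149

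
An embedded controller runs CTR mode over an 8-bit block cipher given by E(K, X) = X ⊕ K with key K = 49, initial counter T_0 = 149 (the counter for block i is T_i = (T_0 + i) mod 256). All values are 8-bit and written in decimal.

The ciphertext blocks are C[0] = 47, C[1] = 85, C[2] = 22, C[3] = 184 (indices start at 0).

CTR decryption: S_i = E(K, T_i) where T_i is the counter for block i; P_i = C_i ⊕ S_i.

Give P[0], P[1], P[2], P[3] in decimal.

P[0] = 139, P[1] = 242, P[2] = 176, P[3] = 17

P[0]: T = 149, S = E(K, T) = 164; 47 ⊕ 164 = 139.
P[1]: T = 150, S = E(K, T) = 167; 85 ⊕ 167 = 242.
P[2]: T = 151, S = E(K, T) = 166; 22 ⊕ 166 = 176.
P[3]: T = 152, S = E(K, T) = 169; 184 ⊕ 169 = 17.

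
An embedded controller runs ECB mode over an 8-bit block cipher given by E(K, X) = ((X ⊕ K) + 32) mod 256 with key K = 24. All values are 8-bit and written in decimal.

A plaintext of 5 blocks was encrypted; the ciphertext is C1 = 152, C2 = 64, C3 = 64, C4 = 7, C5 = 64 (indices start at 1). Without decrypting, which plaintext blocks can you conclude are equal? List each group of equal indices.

ECB encrypts each block independently with the same key, so equal ciphertext blocks imply equal plaintext blocks.
C2 = C3 = C5 = 64, so P2 = P3 = P5.

P2 = P3 = P5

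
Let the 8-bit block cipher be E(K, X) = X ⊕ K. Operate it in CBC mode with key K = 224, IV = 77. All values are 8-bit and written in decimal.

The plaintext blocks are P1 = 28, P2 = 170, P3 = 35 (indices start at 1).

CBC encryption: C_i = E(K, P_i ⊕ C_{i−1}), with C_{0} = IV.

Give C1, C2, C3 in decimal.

C1: P1 ⊕ 77 = 81; E(K, 81) = 177.
C2: P2 ⊕ 177 = 27; E(K, 27) = 251.
C3: P3 ⊕ 251 = 216; E(K, 216) = 56.

C1 = 177, C2 = 251, C3 = 56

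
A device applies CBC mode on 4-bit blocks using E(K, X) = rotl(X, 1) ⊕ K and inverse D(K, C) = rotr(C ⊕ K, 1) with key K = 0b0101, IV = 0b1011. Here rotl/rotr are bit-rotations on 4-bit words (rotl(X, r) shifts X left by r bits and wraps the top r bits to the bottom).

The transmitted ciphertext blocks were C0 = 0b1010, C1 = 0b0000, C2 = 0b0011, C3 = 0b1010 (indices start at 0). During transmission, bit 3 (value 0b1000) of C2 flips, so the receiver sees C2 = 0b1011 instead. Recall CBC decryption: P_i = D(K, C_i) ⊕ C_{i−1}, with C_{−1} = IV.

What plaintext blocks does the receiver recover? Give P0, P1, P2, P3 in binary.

P0 = 0b0100, P1 = 0b0000, P2 = 0b0111, P3 = 0b0100

Only C2 changed, to 0b1011. In CBC, a change in C_i garbles P_i and flips the same bit in P_{i+1}. Decrypting the received ciphertext:
P0: D(K, 0b1010) = 0b1111; 0b1111 ⊕ 0b1011 = 0b0100.
P1: D(K, 0b0000) = 0b1010; 0b1010 ⊕ 0b1010 = 0b0000.
P2: D(K, 0b1011) = 0b0111; 0b0111 ⊕ 0b0000 = 0b0111.
P3: D(K, 0b1010) = 0b1111; 0b1111 ⊕ 0b1011 = 0b0100.
Blocks that differ from the original plaintext: P2, P3.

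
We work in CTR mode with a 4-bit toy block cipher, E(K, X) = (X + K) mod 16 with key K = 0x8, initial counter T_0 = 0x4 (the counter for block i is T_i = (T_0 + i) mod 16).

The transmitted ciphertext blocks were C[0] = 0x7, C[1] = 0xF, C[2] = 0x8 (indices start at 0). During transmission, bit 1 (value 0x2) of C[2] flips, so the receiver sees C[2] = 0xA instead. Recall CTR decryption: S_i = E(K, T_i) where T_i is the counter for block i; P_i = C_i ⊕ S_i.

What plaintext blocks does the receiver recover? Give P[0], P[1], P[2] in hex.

P[0] = 0xB, P[1] = 0x2, P[2] = 0x4

Only C[2] changed, to 0xA. In CTR, a change in C_i flips the same bit in P_i only; the keystream is unaffected. Decrypting the received ciphertext:
P[0]: T = 0x4, S = E(K, T) = 0xC; 0x7 ⊕ 0xC = 0xB.
P[1]: T = 0x5, S = E(K, T) = 0xD; 0xF ⊕ 0xD = 0x2.
P[2]: T = 0x6, S = E(K, T) = 0xE; 0xA ⊕ 0xE = 0x4.
Blocks that differ from the original plaintext: P[2].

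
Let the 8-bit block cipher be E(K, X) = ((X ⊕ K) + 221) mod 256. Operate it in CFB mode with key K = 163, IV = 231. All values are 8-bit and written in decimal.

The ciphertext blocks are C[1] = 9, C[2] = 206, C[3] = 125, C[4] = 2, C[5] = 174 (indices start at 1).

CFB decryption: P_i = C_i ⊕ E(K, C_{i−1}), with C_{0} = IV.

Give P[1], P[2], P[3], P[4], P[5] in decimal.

P[1] = 40, P[2] = 73, P[3] = 55, P[4] = 185, P[5] = 208

P[1]: E(K, 231) = 33; 9 ⊕ 33 = 40.
P[2]: E(K, 9) = 135; 206 ⊕ 135 = 73.
P[3]: E(K, 206) = 74; 125 ⊕ 74 = 55.
P[4]: E(K, 125) = 187; 2 ⊕ 187 = 185.
P[5]: E(K, 2) = 126; 174 ⊕ 126 = 208.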